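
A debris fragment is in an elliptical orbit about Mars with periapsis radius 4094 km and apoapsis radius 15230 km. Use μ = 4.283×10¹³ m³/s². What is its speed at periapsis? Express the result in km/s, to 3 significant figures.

Semi-major axis a = (r_p + r_a)/2 = 9662.0 km = 9.662×10⁶ m.
Vis-viva: v² = μ(2/r − 1/a) = 4.283×10¹³ × (4.885×10⁻⁷ − 1.035×10⁻⁷) = 1.649×10⁷ m²/s².
v = 4061 m/s = 4.061 km/s.

v ≈ 4.06 km/s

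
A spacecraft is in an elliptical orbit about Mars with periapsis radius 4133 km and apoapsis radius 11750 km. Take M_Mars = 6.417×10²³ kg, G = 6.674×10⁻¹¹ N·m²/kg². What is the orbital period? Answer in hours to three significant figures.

T ≈ 5.97 hours

μ = GM = 6.674×10⁻¹¹ × 6.417×10²³ = 4.283×10¹³ m³/s².
Semi-major axis a = (r_p + r_a)/2 = (4133.0 + 11750)/2 = 7941.5 km = 7.942×10⁶ m.
By Kepler's third law T = 2π√(a³/μ) = 2π × 3.420×10³ = 2.149×10⁴ s.
= 5.969 hours.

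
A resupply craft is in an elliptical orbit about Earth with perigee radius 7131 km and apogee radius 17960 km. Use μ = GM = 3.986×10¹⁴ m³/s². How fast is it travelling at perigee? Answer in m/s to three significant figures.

v ≈ 8950 m/s

Semi-major axis a = (r_p + r_a)/2 = 12546 km = 1.255×10⁷ m.
Vis-viva: v² = μ(2/r − 1/a) = 3.986×10¹⁴ × (2.805×10⁻⁷ − 7.971×10⁻⁸) = 8.002×10⁷ m²/s².
v = 8945 m/s.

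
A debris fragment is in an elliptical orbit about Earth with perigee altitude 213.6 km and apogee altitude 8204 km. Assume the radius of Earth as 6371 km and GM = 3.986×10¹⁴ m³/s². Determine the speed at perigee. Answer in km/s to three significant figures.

r_p = 6371 + 213.6 = 6584.6 km = 6.5846×10⁶ m.
r_a = 6371 + 8204 = 14575 km = 1.4575×10⁷ m.
Semi-major axis a = (r_p + r_a)/2 = 10580 km = 1.058×10⁷ m.
Vis-viva: v² = μ(2/r − 1/a) = 3.986×10¹⁴ × (3.037×10⁻⁷ − 9.452×10⁻⁸) = 8.339×10⁷ m²/s².
v = 9132 m/s = 9.132 km/s.

v ≈ 9.13 km/s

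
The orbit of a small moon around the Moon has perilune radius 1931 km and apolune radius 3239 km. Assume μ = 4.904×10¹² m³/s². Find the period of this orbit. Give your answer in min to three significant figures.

T ≈ 197 min

Semi-major axis a = (r_p + r_a)/2 = (1931.0 + 3239.0)/2 = 2585.0 km = 2.585×10⁶ m.
By Kepler's third law T = 2π√(a³/μ) = 2π × 1.877×10³ = 1.179×10⁴ s.
= 196.5 min.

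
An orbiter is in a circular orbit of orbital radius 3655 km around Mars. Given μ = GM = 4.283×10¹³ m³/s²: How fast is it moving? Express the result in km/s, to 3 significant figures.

v ≈ 3.42 km/s

r = 3655 km = 3.655×10⁶ m.
For a circular orbit v = √(μ/r) = √(4.283×10¹³ / 3.655×10⁶) = √(1.172×10⁷) = 3423 m/s.
That is 3.423 km/s.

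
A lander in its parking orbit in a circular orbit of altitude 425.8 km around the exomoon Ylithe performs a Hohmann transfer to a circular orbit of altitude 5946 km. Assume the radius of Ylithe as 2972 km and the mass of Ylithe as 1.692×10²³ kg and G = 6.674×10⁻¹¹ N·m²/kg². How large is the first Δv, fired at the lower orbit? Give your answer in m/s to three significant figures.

μ = GM = 6.674×10⁻¹¹ × 1.692×10²³ = 1.129×10¹³ m³/s².
r₁ = 2972 + 425.8 = 3397.8 km = 3.3978×10⁶ m.
r₂ = 2972 + 5946 = 8918.0 km = 8.9180×10⁶ m.
Transfer ellipse a_t = (r₁ + r₂)/2 = 6.158×10⁶ m.
At r₁: circular v_c1 = √(μ/r₁) = 1823 m/s; transfer-periapsis v_p = √[μ(2/r₁ − 1/a_t)] = 2194 m/s.
Δv₁ = v_p − v_c1 = 370.8 m/s.

Δv ≈ 371 m/s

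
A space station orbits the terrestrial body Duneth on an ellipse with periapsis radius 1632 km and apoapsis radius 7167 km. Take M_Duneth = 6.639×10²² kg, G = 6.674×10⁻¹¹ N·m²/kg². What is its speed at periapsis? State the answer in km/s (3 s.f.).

v ≈ 2.10 km/s

μ = GM = 6.674×10⁻¹¹ × 6.639×10²² = 4.431×10¹² m³/s².
Semi-major axis a = (r_p + r_a)/2 = 4399.5 km = 4.400×10⁶ m.
Vis-viva: v² = μ(2/r − 1/a) = 4.431×10¹² × (1.225×10⁻⁶ − 2.273×10⁻⁷) = 4.423×10⁶ m²/s².
v = 2103 m/s = 2.103 km/s.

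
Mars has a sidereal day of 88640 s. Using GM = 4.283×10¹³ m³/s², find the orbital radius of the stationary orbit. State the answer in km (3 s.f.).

A synchronous orbit has period T, so by Kepler's third law a = (μT²/4π²)^(1/3).
μT²/4π² = 4.283×10¹³ × (8.864×10⁴)² / 39.48 = 8.524×10²¹ m³.
a = 2.043×10⁷ m = 20428 km.

r_sync ≈ 20400 km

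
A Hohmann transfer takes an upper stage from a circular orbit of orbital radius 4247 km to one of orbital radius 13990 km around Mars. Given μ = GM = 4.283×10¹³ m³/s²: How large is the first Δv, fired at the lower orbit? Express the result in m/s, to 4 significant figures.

Δv ≈ 757.9 m/s

r₁ = 4247 km = 4.247×10⁶ m.
r₂ = 13990 km = 1.399×10⁷ m.
Transfer ellipse a_t = (r₁ + r₂)/2 = 9.118×10⁶ m.
At r₁: circular v_c1 = √(μ/r₁) = 3176 m/s; transfer-periapsis v_p = √[μ(2/r₁ − 1/a_t)] = 3934 m/s.
Δv₁ = v_p − v_c1 = 757.9 m/s.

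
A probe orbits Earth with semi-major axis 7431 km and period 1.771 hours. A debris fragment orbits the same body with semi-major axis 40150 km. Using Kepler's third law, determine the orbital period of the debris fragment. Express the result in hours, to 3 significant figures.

T₂ ≈ 22.2 hours

Kepler's third law: T² ∝ a³, so T₂ = T₁ (a₂/a₁)^(3/2).
a₂/a₁ = 5.403, (a₂/a₁)^(3/2) = 12.56.
T₂ = 1.771 × 12.56 = 22.24 hours.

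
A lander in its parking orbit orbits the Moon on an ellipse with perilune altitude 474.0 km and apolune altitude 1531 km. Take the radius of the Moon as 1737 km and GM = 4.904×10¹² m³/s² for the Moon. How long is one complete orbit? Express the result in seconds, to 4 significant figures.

r_p = 1737 + 474.0 = 2211.0 km = 2.2110×10⁶ m.
r_a = 1737 + 1531 = 3268.0 km = 3.2680×10⁶ m.
Semi-major axis a = (r_p + r_a)/2 = (2211.0 + 3268.0)/2 = 2739.5 km = 2.740×10⁶ m.
By Kepler's third law T = 2π√(a³/μ) = 2π × 2.048×10³ = 1.287×10⁴ s.

T ≈ 12870 seconds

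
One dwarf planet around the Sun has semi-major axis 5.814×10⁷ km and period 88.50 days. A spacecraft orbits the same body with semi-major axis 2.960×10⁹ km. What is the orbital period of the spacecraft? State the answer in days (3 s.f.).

Kepler's third law: T² ∝ a³, so T₂ = T₁ (a₂/a₁)^(3/2).
a₂/a₁ = 50.91, (a₂/a₁)^(3/2) = 363.3.
T₂ = 88.50 × 363.3 = 32150 days.

T₂ ≈ 32100 days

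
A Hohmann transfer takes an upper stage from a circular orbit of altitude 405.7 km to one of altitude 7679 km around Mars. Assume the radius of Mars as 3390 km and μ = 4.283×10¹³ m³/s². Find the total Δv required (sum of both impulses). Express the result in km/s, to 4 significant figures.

Δv_total ≈ 1.302 km/s

r₁ = 3390 + 405.7 = 3795.7 km = 3.7957×10⁶ m.
r₂ = 3390 + 7679 = 11069 km = 1.1069×10⁷ m.
Transfer ellipse a_t = (r₁ + r₂)/2 = 7.432×10⁶ m.
At r₁: circular v_c1 = √(μ/r₁) = 3359 m/s; transfer-periapsis v_p = √[μ(2/r₁ − 1/a_t)] = 4099 m/s.
Δv₁ = v_p − v_c1 = 740.2 m/s.
At r₂: circular v_c2 = √(μ/r₂) = 1967 m/s; transfer-apoapsis v_a = √[μ(2/r₂ − 1/a_t)] = 1406 m/s.
Δv₂ = v_c2 − v_a = 561.3 m/s.
Total Δv = Δv₁ + Δv₂ = 1302 m/s = 1.302 km/s.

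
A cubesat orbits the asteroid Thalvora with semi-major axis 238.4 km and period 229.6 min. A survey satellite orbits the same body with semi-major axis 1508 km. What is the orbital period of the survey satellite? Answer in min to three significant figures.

Kepler's third law: T² ∝ a³, so T₂ = T₁ (a₂/a₁)^(3/2).
a₂/a₁ = 6.326, (a₂/a₁)^(3/2) = 15.91.
T₂ = 229.6 × 15.91 = 3653 min.

T₂ ≈ 3650 min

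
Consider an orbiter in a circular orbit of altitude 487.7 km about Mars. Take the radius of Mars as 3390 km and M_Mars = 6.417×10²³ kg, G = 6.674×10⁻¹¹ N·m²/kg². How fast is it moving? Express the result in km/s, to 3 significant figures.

μ = GM = 6.674×10⁻¹¹ × 6.417×10²³ = 4.283×10¹³ m³/s².
r = 3390 + 487.7 = 3877.7 km = 3.8777×10⁶ m.
For a circular orbit v = √(μ/r) = √(4.283×10¹³ / 3.878×10⁶) = √(1.104×10⁷) = 3323 m/s.
That is 3.323 km/s.

v ≈ 3.32 km/s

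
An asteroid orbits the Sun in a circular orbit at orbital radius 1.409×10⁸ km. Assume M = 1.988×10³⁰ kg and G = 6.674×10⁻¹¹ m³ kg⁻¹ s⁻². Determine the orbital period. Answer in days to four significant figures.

T ≈ 333.9 days

μ = GM = 6.674×10⁻¹¹ × 1.988×10³⁰ = 1.327×10²⁰ m³/s².
r = 1.409×10⁸ km = 1.409×10¹¹ m.
Kepler's third law: T = 2π√(r³/μ) = 2π√((1.409×10¹¹)³ / 1.327×10²⁰).
r³/μ = 2.108×10¹³ s², so T = 2π × 4.592×10⁶ = 2.885×10⁷ s.
Converting: 2.885×10⁷ s ÷ 86400 = 333.9 days.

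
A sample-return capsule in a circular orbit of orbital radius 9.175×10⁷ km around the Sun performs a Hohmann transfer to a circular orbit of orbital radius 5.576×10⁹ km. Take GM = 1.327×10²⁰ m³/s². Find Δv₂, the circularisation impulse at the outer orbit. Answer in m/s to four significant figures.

r₁ = 9.175×10⁷ km = 9.175×10¹⁰ m.
r₂ = 5.576×10⁹ km = 5.576×10¹² m.
Transfer ellipse a_t = (r₁ + r₂)/2 = 2.834×10¹² m.
At r₁: circular v_c1 = √(μ/r₁) = 38030 m/s; transfer-perihelion v_p = √[μ(2/r₁ − 1/a_t)] = 53350 m/s.
At r₂: circular v_c2 = √(μ/r₂) = 4878 m/s; transfer-aphelion v_a = √[μ(2/r₂ − 1/a_t)] = 877.8 m/s.
Δv₂ = v_c2 − v_a = 4001 m/s.

Δv ≈ 4001 m/s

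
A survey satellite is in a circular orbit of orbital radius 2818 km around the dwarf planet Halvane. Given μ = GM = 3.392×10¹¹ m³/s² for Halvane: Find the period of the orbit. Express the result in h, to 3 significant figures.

r = 2818 km = 2.818×10⁶ m.
Kepler's third law: T = 2π√(r³/μ) = 2π√((2.818×10⁶)³ / 3.392×10¹¹).
r³/μ = 6.597×10⁷ s², so T = 2π × 8.122×10³ = 5.103×10⁴ s.
Converting: 5.103×10⁴ s ÷ 3600 = 14.18 h.

T ≈ 14.2 h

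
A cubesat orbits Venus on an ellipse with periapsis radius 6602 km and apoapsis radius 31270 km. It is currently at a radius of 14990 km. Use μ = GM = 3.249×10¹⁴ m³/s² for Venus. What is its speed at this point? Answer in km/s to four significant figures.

Semi-major axis a = (r_p + r_a)/2 = 18936 km = 1.894×10⁷ m.
Vis-viva: v² = μ(2/r − 1/a) = 3.249×10¹⁴ × (1.334×10⁻⁷ − 5.281×10⁻⁸) = 2.619×10⁷ m²/s².
v = 5118 m/s = 5.118 km/s.

v ≈ 5.118 km/s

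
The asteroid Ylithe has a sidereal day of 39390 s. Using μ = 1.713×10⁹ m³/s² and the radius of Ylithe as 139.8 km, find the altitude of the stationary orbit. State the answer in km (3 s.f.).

A synchronous orbit has period T, so by Kepler's third law a = (μT²/4π²)^(1/3).
μT²/4π² = 1.713×10⁹ × (3.939×10⁴)² / 39.48 = 6.732×10¹⁶ m³.
a = 4.068×10⁵ m = 406.81 km.
Altitude h = a − R = 406.81 − 139.8 = 267.01 km.

h_sync ≈ 267 km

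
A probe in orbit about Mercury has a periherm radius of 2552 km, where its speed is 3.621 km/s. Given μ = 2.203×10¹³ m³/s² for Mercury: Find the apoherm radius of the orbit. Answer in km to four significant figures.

apoherm radius ≈ 8057 km

r_p = 2.552×10⁶ m.
Specific energy ε = v²/2 − μ/r = -2.077×10⁶ J/kg, so a = −μ/(2ε) = 5.304×10⁶ m.
The apsides satisfy r_p + r_a = 2a, so the apoherm radius is 2a − r_p = 8.057×10⁶ m = 8056.6 km.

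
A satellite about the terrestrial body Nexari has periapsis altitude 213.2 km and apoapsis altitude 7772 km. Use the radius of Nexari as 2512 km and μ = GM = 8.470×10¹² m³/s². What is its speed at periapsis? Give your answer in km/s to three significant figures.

v ≈ 2.22 km/s

r_p = 2512 + 213.2 = 2725.2 km = 2.7252×10⁶ m.
r_a = 2512 + 7772 = 10284 km = 1.0284×10⁷ m.
Semi-major axis a = (r_p + r_a)/2 = 6504.6 km = 6.505×10⁶ m.
Vis-viva: v² = μ(2/r − 1/a) = 8.470×10¹² × (7.339×10⁻⁷ − 1.537×10⁻⁷) = 4.914×10⁶ m²/s².
v = 2217 m/s = 2.217 km/s.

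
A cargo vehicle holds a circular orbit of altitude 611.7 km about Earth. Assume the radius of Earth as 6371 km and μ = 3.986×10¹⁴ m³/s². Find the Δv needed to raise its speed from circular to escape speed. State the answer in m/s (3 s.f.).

r = 6371 + 611.7 = 6982.7 km = 6.9827×10⁶ m.
Circular speed v_c = √(μ/r) = 7555 m/s.
Escape speed v_esc = √(2μ/r) = √2 × v_c = 10680 m/s.
Δv = v_esc − v_c = 3130 m/s.

Δv ≈ 3130 m/s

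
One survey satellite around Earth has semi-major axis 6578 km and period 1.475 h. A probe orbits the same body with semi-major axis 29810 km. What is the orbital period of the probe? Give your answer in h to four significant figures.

T₂ ≈ 14.23 h

Kepler's third law: T² ∝ a³, so T₂ = T₁ (a₂/a₁)^(3/2).
a₂/a₁ = 4.532, (a₂/a₁)^(3/2) = 9.647.
T₂ = 1.475 × 9.647 = 14.23 h.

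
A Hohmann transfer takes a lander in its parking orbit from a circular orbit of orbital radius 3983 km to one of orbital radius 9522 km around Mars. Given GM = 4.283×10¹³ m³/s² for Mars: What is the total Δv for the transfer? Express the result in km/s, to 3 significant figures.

Δv_total ≈ 1.11 km/s

r₁ = 3983 km = 3.983×10⁶ m.
r₂ = 9522 km = 9.522×10⁶ m.
Transfer ellipse a_t = (r₁ + r₂)/2 = 6.752×10⁶ m.
At r₁: circular v_c1 = √(μ/r₁) = 3279 m/s; transfer-periapsis v_p = √[μ(2/r₁ − 1/a_t)] = 3894 m/s.
Δv₁ = v_p − v_c1 = 614.8 m/s.
At r₂: circular v_c2 = √(μ/r₂) = 2121 m/s; transfer-apoapsis v_a = √[μ(2/r₂ − 1/a_t)] = 1629 m/s.
Δv₂ = v_c2 − v_a = 492.0 m/s.
Total Δv = Δv₁ + Δv₂ = 1107 m/s = 1.107 km/s.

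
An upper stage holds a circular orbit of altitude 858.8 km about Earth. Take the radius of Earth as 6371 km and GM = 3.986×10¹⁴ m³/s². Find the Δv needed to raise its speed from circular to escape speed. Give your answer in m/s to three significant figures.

r = 6371 + 858.8 = 7229.8 km = 7.2298×10⁶ m.
Circular speed v_c = √(μ/r) = 7425 m/s.
Escape speed v_esc = √(2μ/r) = √2 × v_c = 10500 m/s.
Δv = v_esc − v_c = 3076 m/s.

Δv ≈ 3080 m/s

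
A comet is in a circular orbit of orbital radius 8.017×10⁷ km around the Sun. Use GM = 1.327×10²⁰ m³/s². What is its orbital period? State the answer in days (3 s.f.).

T ≈ 143 days

r = 8.017×10⁷ km = 8.017×10¹⁰ m.
Kepler's third law: T = 2π√(r³/μ) = 2π√((8.017×10¹⁰)³ / 1.327×10²⁰).
r³/μ = 3.883×10¹² s², so T = 2π × 1.971×10⁶ = 1.238×10⁷ s.
Converting: 1.238×10⁷ s ÷ 86400 = 143.3 days.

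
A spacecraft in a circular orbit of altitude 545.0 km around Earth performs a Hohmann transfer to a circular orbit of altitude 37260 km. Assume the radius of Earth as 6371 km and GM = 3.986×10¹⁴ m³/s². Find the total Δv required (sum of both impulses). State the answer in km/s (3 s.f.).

Δv_total ≈ 3.82 km/s

r₁ = 6371 + 545.0 = 6916.0 km = 6.9160×10⁶ m.
r₂ = 6371 + 37260 = 43631 km = 4.3631×10⁷ m.
Transfer ellipse a_t = (r₁ + r₂)/2 = 2.527×10⁷ m.
At r₁: circular v_c1 = √(μ/r₁) = 7592 m/s; transfer-perigee v_p = √[μ(2/r₁ − 1/a_t)] = 9975 m/s.
Δv₁ = v_p − v_c1 = 2383 m/s.
At r₂: circular v_c2 = √(μ/r₂) = 3023 m/s; transfer-apogee v_a = √[μ(2/r₂ − 1/a_t)] = 1581 m/s.
Δv₂ = v_c2 − v_a = 1441 m/s.
Total Δv = Δv₁ + Δv₂ = 3825 m/s = 3.825 km/s.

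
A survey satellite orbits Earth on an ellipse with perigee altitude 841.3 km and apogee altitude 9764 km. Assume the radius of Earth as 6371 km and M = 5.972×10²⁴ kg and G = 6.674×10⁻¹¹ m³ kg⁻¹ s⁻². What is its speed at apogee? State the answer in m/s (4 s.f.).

v ≈ 3907 m/s

μ = GM = 6.674×10⁻¹¹ × 5.972×10²⁴ = 3.986×10¹⁴ m³/s².
r_p = 6371 + 841.3 = 7212.3 km = 7.2123×10⁶ m.
r_a = 6371 + 9764 = 16135 km = 1.6135×10⁷ m.
Semi-major axis a = (r_p + r_a)/2 = 11674 km = 1.167×10⁷ m.
Vis-viva: v² = μ(2/r − 1/a) = 3.986×10¹⁴ × (1.240×10⁻⁷ − 8.566×10⁻⁸) = 1.526×10⁷ m²/s².
v = 3907 m/s.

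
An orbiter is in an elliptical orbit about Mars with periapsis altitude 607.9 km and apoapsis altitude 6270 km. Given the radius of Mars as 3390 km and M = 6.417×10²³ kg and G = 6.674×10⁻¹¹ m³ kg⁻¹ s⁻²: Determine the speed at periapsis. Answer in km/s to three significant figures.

μ = GM = 6.674×10⁻¹¹ × 6.417×10²³ = 4.283×10¹³ m³/s².
r_p = 3390 + 607.9 = 3997.9 km = 3.9979×10⁶ m.
r_a = 3390 + 6270 = 9660.0 km = 9.6600×10⁶ m.
Semi-major axis a = (r_p + r_a)/2 = 6828.9 km = 6.829×10⁶ m.
Vis-viva: v² = μ(2/r − 1/a) = 4.283×10¹³ × (5.003×10⁻⁷ − 1.464×10⁻⁷) = 1.515×10⁷ m²/s².
v = 3893 m/s = 3.893 km/s.

v ≈ 3.89 km/s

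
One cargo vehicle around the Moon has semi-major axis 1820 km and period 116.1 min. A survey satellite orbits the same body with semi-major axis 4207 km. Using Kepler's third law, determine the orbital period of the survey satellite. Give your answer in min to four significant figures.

Kepler's third law: T² ∝ a³, so T₂ = T₁ (a₂/a₁)^(3/2).
a₂/a₁ = 2.312, (a₂/a₁)^(3/2) = 3.514.
T₂ = 116.1 × 3.514 = 408.0 min.

T₂ ≈ 408.0 min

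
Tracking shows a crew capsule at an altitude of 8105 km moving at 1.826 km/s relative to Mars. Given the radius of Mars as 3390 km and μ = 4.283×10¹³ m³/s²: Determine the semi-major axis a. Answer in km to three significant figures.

a ≈ 10400 km

r = 3390 + 8105 = 11495 km = 1.150×10⁷ m.
Specific orbital energy ε = v²/2 − μ/r = (1826)²/2 − 4.283×10¹³/1.150×10⁷ = -2.059×10⁶ J/kg.
Since ε = −μ/(2a), a = −μ/(2ε) = 1.040×10⁷ m = 10402 km.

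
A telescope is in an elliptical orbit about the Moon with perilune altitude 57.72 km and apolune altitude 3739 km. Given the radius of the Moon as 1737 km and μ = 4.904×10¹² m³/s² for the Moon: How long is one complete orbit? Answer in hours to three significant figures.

T ≈ 5.46 hours

r_p = 1737 + 57.72 = 1794.7 km = 1.7947×10⁶ m.
r_a = 1737 + 3739 = 5476.0 km = 5.4760×10⁶ m.
Semi-major axis a = (r_p + r_a)/2 = (1794.7 + 5476.0)/2 = 3635.4 km = 3.635×10⁶ m.
By Kepler's third law T = 2π√(a³/μ) = 2π × 3.130×10³ = 1.967×10⁴ s.
= 5.463 hours.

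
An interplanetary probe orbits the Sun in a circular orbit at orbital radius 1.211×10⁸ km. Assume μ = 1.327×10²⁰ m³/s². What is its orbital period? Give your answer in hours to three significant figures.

T ≈ 6380 hours

r = 1.211×10⁸ km = 1.211×10¹¹ m.
Kepler's third law: T = 2π√(r³/μ) = 2π√((1.211×10¹¹)³ / 1.327×10²⁰).
r³/μ = 1.338×10¹³ s², so T = 2π × 3.658×10⁶ = 2.299×10⁷ s.
Converting: 2.299×10⁷ s ÷ 3600 = 6385 hours.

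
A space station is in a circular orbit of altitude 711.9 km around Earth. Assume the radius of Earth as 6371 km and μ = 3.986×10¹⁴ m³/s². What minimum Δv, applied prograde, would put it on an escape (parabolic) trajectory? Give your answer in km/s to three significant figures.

r = 6371 + 711.9 = 7082.9 km = 7.0829×10⁶ m.
Circular speed v_c = √(μ/r) = 7502 m/s.
Escape speed v_esc = √(2μ/r) = √2 × v_c = 10610 m/s.
Δv = v_esc − v_c = 3107 m/s = 3.107 km/s.

Δv ≈ 3.11 km/s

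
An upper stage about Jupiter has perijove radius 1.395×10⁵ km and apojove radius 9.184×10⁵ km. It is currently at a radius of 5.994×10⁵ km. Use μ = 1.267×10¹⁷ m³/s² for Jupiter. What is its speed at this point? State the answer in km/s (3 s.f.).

v ≈ 13.5 km/s

Semi-major axis a = (r_p + r_a)/2 = 5.2895×10⁵ km = 5.290×10⁸ m.
Vis-viva: v² = μ(2/r − 1/a) = 1.267×10¹⁷ × (3.337×10⁻⁹ − 1.891×10⁻⁹) = 1.832×10⁸ m²/s².
v = 13540 m/s = 13.54 km/s.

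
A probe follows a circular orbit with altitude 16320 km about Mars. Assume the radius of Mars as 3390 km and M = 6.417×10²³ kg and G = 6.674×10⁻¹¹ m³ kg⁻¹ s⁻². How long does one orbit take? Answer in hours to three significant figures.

T ≈ 23.3 hours

μ = GM = 6.674×10⁻¹¹ × 6.417×10²³ = 4.283×10¹³ m³/s².
r = 3390 + 16320 = 19710 km = 1.9710×10⁷ m.
Kepler's third law: T = 2π√(r³/μ) = 2π√((1.971×10⁷)³ / 4.283×10¹³).
r³/μ = 1.788×10⁸ s², so T = 2π × 1.337×10⁴ = 8.401×10⁴ s.
Converting: 8.401×10⁴ s ÷ 3600 = 23.34 hours.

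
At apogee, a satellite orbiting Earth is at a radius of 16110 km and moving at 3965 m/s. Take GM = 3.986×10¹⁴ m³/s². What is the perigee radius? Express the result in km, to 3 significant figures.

r_a = 1.611×10⁷ m.
Specific energy ε = v²/2 − μ/r = -1.688×10⁷ J/kg, so a = −μ/(2ε) = 1.181×10⁷ m.
The apsides satisfy r_p + r_a = 2a, so the perigee radius is 2a − r_a = 7.501×10⁶ m = 7501.2 km.

perigee radius ≈ 7500 km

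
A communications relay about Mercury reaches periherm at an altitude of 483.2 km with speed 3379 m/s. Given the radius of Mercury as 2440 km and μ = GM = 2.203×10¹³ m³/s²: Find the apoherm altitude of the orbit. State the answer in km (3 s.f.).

r_p = 2440 + 483.2 = 2923.2 km = 2.923×10⁶ m.
Specific energy ε = v²/2 − μ/r = -1.827×10⁶ J/kg, so a = −μ/(2ε) = 6.028×10⁶ m.
The apsides satisfy r_p + r_a = 2a, so the apoherm radius is 2a − r_p = 9.132×10⁶ m = 9131.9 km.
Apoherm altitude = 9131.9 − 2440 = 6691.9 km.

apoherm altitude ≈ 6690 km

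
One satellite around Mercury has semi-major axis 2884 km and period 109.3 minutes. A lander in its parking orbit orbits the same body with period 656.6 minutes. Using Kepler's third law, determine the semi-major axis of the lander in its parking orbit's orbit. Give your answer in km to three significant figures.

Kepler's third law: a³ ∝ T², so a₂ = a₁ (T₂/T₁)^(2/3).
T₂/T₁ = 6.007, (T₂/T₁)^(2/3) = 3.305.
a₂ = 2884 × 3.305 = 9531 km.

a₂ ≈ 9530 km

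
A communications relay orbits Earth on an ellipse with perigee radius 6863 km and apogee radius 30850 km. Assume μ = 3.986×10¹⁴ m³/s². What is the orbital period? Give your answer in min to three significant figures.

T ≈ 429 min

Semi-major axis a = (r_p + r_a)/2 = (6863.0 + 30850)/2 = 18856 km = 1.886×10⁷ m.
By Kepler's third law T = 2π√(a³/μ) = 2π × 4.101×10³ = 2.577×10⁴ s.
= 429.5 min.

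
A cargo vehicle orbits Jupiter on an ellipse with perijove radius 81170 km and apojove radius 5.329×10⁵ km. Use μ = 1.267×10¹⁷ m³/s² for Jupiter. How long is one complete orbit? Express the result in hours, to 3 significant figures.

Semi-major axis a = (r_p + r_a)/2 = (81170 + 5.3290×10⁵)/2 = 3.0704×10⁵ km = 3.070×10⁸ m.
By Kepler's third law T = 2π√(a³/μ) = 2π × 1.511×10⁴ = 9.497×10⁴ s.
= 26.38 hours.

T ≈ 26.4 hours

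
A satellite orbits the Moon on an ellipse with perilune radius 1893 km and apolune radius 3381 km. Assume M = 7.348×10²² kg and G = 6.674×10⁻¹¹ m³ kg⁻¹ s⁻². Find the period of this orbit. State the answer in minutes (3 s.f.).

T ≈ 202 minutes

μ = GM = 6.674×10⁻¹¹ × 7.348×10²² = 4.904×10¹² m³/s².
Semi-major axis a = (r_p + r_a)/2 = (1893.0 + 3381.0)/2 = 2637.0 km = 2.637×10⁶ m.
By Kepler's third law T = 2π√(a³/μ) = 2π × 1.934×10³ = 1.215×10⁴ s.
= 202.5 minutes.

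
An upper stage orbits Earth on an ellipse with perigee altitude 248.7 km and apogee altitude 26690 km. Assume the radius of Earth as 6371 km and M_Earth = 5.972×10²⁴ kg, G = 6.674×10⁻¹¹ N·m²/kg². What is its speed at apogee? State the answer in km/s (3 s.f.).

v ≈ 2.01 km/s

μ = GM = 6.674×10⁻¹¹ × 5.972×10²⁴ = 3.986×10¹⁴ m³/s².
r_p = 6371 + 248.7 = 6619.7 km = 6.6197×10⁶ m.
r_a = 6371 + 26690 = 33061 km = 3.3061×10⁷ m.
Semi-major axis a = (r_p + r_a)/2 = 19840 km = 1.984×10⁷ m.
Vis-viva: v² = μ(2/r − 1/a) = 3.986×10¹⁴ × (6.049×10⁻⁸ − 5.040×10⁻⁸) = 4.022×10⁶ m²/s².
v = 2006 m/s = 2.006 km/s.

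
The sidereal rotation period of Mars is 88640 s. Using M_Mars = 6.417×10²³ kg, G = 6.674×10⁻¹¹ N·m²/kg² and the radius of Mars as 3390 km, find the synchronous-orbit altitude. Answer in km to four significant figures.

h_sync ≈ 17040 km

μ = GM = 6.674×10⁻¹¹ × 6.417×10²³ = 4.283×10¹³ m³/s².
A synchronous orbit has period T, so by Kepler's third law a = (μT²/4π²)^(1/3).
μT²/4π² = 4.283×10¹³ × (8.864×10⁴)² / 39.48 = 8.524×10²¹ m³.
a = 2.043×10⁷ m = 20427 km.
Altitude h = a − R = 20427 − 3390 = 17037 km.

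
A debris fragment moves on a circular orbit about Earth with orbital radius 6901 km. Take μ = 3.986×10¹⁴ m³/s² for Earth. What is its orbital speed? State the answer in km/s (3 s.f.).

r = 6901 km = 6.901×10⁶ m.
For a circular orbit v = √(μ/r) = √(3.986×10¹⁴ / 6.901×10⁶) = √(5.776×10⁷) = 7600 m/s.
That is 7.600 km/s.

v ≈ 7.60 km/s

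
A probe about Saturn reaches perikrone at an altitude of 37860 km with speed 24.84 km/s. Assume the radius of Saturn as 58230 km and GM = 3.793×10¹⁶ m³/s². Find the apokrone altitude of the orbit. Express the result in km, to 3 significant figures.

r_p = 58230 + 37860 = 96090 km = 9.609×10⁷ m.
Specific energy ε = v²/2 − μ/r = -8.622×10⁷ J/kg, so a = −μ/(2ε) = 2.200×10⁸ m.
The apsides satisfy r_p + r_a = 2a, so the apokrone radius is 2a − r_p = 3.438×10⁸ m = 3.4382×10⁵ km.
Apokrone altitude = 3.4382×10⁵ − 58230 = 2.8559×10⁵ km.

apokrone altitude ≈ 2.86×10⁵ km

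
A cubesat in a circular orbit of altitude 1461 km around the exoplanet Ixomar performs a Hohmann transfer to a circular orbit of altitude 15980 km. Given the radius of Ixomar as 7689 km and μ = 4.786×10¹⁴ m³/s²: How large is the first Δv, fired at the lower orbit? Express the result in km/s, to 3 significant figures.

r₁ = 7689 + 1461 = 9150.0 km = 9.1500×10⁶ m.
r₂ = 7689 + 15980 = 23669 km = 2.3669×10⁷ m.
Transfer ellipse a_t = (r₁ + r₂)/2 = 1.641×10⁷ m.
At r₁: circular v_c1 = √(μ/r₁) = 7232 m/s; transfer-periapsis v_p = √[μ(2/r₁ − 1/a_t)] = 8686 m/s.
Δv₁ = v_p − v_c1 = 1454 m/s.
= 1.454 km/s.

Δv ≈ 1.45 km/s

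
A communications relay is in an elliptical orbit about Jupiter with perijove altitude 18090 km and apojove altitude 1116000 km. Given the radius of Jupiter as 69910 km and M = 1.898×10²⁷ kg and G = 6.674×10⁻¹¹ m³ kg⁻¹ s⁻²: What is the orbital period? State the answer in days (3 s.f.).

μ = GM = 6.674×10⁻¹¹ × 1.898×10²⁷ = 1.267×10¹⁷ m³/s².
r_p = 69910 + 18090 = 88000 km = 8.8000×10⁷ m.
r_a = 69910 + 1116000 = 1185900 km = 1.1859×10⁹ m.
Semi-major axis a = (r_p + r_a)/2 = (88000 + 1.1859×10⁶)/2 = 6.3696×10⁵ km = 6.370×10⁸ m.
By Kepler's third law T = 2π√(a³/μ) = 2π × 4.517×10⁴ = 2.838×10⁵ s.
= 3.285 days.

T ≈ 3.28 days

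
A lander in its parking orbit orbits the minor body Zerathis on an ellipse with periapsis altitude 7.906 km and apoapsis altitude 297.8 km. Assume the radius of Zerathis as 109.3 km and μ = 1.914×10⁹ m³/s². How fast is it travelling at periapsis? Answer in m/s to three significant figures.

v ≈ 159 m/s

r_p = 109.3 + 7.906 = 117.21 km = 1.1721×10⁵ m.
r_a = 109.3 + 297.8 = 407.10 km = 4.0710×10⁵ m.
Semi-major axis a = (r_p + r_a)/2 = 262.15 km = 2.622×10⁵ m.
Vis-viva: v² = μ(2/r − 1/a) = 1.914×10⁹ × (1.706×10⁻⁵ − 3.815×10⁻⁶) = 2.536×10⁴ m²/s².
v = 159.2 m/s.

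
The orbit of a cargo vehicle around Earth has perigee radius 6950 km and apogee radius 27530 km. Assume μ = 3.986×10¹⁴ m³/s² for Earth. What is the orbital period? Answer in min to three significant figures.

T ≈ 375 min

Semi-major axis a = (r_p + r_a)/2 = (6950.0 + 27530)/2 = 17240 km = 1.724×10⁷ m.
By Kepler's third law T = 2π√(a³/μ) = 2π × 3.585×10³ = 2.253×10⁴ s.
= 375.5 min.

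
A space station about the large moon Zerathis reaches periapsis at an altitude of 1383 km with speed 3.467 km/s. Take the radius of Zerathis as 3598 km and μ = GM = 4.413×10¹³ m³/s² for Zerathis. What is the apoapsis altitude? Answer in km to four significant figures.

r_p = 3598 + 1383 = 4981.0 km = 4.981×10⁶ m.
Specific energy ε = v²/2 − μ/r = -2.850×10⁶ J/kg, so a = −μ/(2ε) = 7.743×10⁶ m.
The apsides satisfy r_p + r_a = 2a, so the apoapsis radius is 2a − r_p = 1.051×10⁷ m = 10505 km.
Apoapsis altitude = 10505 − 3598 = 6907.3 km.

apoapsis altitude ≈ 6907 km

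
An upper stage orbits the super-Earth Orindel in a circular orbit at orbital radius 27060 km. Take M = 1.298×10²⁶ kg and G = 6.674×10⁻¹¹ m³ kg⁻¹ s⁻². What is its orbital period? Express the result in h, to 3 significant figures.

T ≈ 2.64 h

μ = GM = 6.674×10⁻¹¹ × 1.298×10²⁶ = 8.663×10¹⁵ m³/s².
r = 27060 km = 2.706×10⁷ m.
Kepler's third law: T = 2π√(r³/μ) = 2π√((2.706×10⁷)³ / 8.663×10¹⁵).
r³/μ = 2.287×10⁶ s², so T = 2π × 1.512×10³ = 9.503×10³ s.
Converting: 9.503×10³ s ÷ 3600 = 2.640 h.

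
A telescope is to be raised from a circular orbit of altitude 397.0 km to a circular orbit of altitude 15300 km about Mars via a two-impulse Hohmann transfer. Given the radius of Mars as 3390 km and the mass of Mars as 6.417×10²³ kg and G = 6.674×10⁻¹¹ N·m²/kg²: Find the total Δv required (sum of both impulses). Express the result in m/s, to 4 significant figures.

Δv_total ≈ 1609 m/s

μ = GM = 6.674×10⁻¹¹ × 6.417×10²³ = 4.283×10¹³ m³/s².
r₁ = 3390 + 397.0 = 3787.0 km = 3.7870×10⁶ m.
r₂ = 3390 + 15300 = 18690 km = 1.8690×10⁷ m.
Transfer ellipse a_t = (r₁ + r₂)/2 = 1.124×10⁷ m.
At r₁: circular v_c1 = √(μ/r₁) = 3363 m/s; transfer-periapsis v_p = √[μ(2/r₁ − 1/a_t)] = 4337 m/s.
Δv₁ = v_p − v_c1 = 973.8 m/s.
At r₂: circular v_c2 = √(μ/r₂) = 1514 m/s; transfer-apoapsis v_a = √[μ(2/r₂ − 1/a_t)] = 878.7 m/s.
Δv₂ = v_c2 − v_a = 635.0 m/s.
Total Δv = Δv₁ + Δv₂ = 1609 m/s.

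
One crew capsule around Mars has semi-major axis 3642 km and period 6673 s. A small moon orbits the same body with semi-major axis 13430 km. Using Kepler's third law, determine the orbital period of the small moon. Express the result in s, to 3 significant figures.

T₂ ≈ 47300 s

Kepler's third law: T² ∝ a³, so T₂ = T₁ (a₂/a₁)^(3/2).
a₂/a₁ = 3.688, (a₂/a₁)^(3/2) = 7.081.
T₂ = 6673 × 7.081 = 47250 s.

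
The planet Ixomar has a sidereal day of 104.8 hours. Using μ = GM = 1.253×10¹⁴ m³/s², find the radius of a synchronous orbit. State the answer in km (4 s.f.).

T = 104.8 hours = 3.773×10⁵ s.
A synchronous orbit has period T, so by Kepler's third law a = (μT²/4π²)^(1/3).
μT²/4π² = 1.253×10¹⁴ × (3.773×10⁵)² / 39.48 = 4.518×10²³ m³.
a = 7.673×10⁷ m = 76731 km.

r_sync ≈ 76730 km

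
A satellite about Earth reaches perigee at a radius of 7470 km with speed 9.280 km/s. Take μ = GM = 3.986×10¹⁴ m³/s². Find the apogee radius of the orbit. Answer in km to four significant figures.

apogee radius ≈ 31230 km

r_p = 7.470×10⁶ m.
Specific energy ε = v²/2 − μ/r = -1.030×10⁷ J/kg, so a = −μ/(2ε) = 1.935×10⁷ m.
The apsides satisfy r_p + r_a = 2a, so the apogee radius is 2a − r_p = 3.123×10⁷ m = 31226 km.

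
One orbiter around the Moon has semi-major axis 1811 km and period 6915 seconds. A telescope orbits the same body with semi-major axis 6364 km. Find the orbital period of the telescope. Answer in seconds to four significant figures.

Kepler's third law: T² ∝ a³, so T₂ = T₁ (a₂/a₁)^(3/2).
a₂/a₁ = 3.514, (a₂/a₁)^(3/2) = 6.587.
T₂ = 6915 × 6.587 = 45550 seconds.

T₂ ≈ 45550 seconds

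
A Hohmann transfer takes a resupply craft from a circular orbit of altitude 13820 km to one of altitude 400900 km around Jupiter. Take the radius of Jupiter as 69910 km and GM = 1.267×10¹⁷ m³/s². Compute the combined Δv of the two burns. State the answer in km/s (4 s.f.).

r₁ = 69910 + 13820 = 83730 km = 8.3730×10⁷ m.
r₂ = 69910 + 400900 = 470810 km = 4.7081×10⁸ m.
Transfer ellipse a_t = (r₁ + r₂)/2 = 2.773×10⁸ m.
At r₁: circular v_c1 = √(μ/r₁) = 38900 m/s; transfer-perijove v_p = √[μ(2/r₁ − 1/a_t)] = 50690 m/s.
Δv₁ = v_p − v_c1 = 11790 m/s.
At r₂: circular v_c2 = √(μ/r₂) = 16400 m/s; transfer-apojove v_a = √[μ(2/r₂ − 1/a_t)] = 9015 m/s.
Δv₂ = v_c2 − v_a = 7390 m/s.
Total Δv = Δv₁ + Δv₂ = 19180 m/s = 19.18 km/s.

Δv_total ≈ 19.18 km/s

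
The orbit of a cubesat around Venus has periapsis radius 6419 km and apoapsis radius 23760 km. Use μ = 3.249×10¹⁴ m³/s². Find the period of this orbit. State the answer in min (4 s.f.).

Semi-major axis a = (r_p + r_a)/2 = (6419.0 + 23760)/2 = 15090 km = 1.509×10⁷ m.
By Kepler's third law T = 2π√(a³/μ) = 2π × 3.252×10³ = 2.043×10⁴ s.
= 340.5 min.

T ≈ 340.5 min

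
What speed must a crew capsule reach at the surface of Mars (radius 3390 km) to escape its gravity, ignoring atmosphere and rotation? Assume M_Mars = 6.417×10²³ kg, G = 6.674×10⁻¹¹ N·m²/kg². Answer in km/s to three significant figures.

μ = GM = 6.674×10⁻¹¹ × 6.417×10²³ = 4.283×10¹³ m³/s².
r = R = 3.390×10⁶ m.
Escape speed v_esc = √(2μ/r) = √(2 × 4.283×10¹³ / 3.390×10⁶) = √(2.527×10⁷) = 5027 m/s.
= 5.027 km/s.

v_esc ≈ 5.03 km/s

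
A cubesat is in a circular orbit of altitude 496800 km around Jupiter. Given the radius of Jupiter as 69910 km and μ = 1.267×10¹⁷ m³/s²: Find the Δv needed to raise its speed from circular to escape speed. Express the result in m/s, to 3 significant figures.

r = 69910 + 496800 = 566710 km = 5.6671×10⁸ m.
Circular speed v_c = √(μ/r) = 14950 m/s.
Escape speed v_esc = √(2μ/r) = √2 × v_c = 21150 m/s.
Δv = v_esc − v_c = 6193 m/s.

Δv ≈ 6190 m/s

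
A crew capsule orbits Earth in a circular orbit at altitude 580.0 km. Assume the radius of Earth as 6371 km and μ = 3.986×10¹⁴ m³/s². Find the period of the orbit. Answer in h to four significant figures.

r = 6371 + 580.0 = 6951.0 km = 6.9510×10⁶ m.
Kepler's third law: T = 2π√(r³/μ) = 2π√((6.951×10⁶)³ / 3.986×10¹⁴).
r³/μ = 8.426×10⁵ s², so T = 2π × 9.179×10² = 5.767×10³ s.
Converting: 5.767×10³ s ÷ 3600 = 1.602 h.

T ≈ 1.602 h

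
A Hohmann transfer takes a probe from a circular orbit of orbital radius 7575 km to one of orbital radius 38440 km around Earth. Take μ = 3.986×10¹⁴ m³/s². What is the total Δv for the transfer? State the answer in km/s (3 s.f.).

Δv_total ≈ 3.49 km/s

r₁ = 7575 km = 7.575×10⁶ m.
r₂ = 38440 km = 3.844×10⁷ m.
Transfer ellipse a_t = (r₁ + r₂)/2 = 2.301×10⁷ m.
At r₁: circular v_c1 = √(μ/r₁) = 7254 m/s; transfer-perigee v_p = √[μ(2/r₁ − 1/a_t)] = 9376 m/s.
Δv₁ = v_p − v_c1 = 2122 m/s.
At r₂: circular v_c2 = √(μ/r₂) = 3220 m/s; transfer-apogee v_a = √[μ(2/r₂ − 1/a_t)] = 1848 m/s.
Δv₂ = v_c2 − v_a = 1372 m/s.
Total Δv = Δv₁ + Δv₂ = 3495 m/s = 3.495 km/s.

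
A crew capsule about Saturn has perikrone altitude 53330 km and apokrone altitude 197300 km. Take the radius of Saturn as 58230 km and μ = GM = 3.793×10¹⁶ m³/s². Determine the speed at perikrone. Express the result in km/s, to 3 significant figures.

v ≈ 21.8 km/s

r_p = 58230 + 53330 = 111560 km = 1.1156×10⁸ m.
r_a = 58230 + 197300 = 255530 km = 2.5553×10⁸ m.
Semi-major axis a = (r_p + r_a)/2 = 1.8354×10⁵ km = 1.835×10⁸ m.
Vis-viva: v² = μ(2/r − 1/a) = 3.793×10¹⁶ × (1.793×10⁻⁸ − 5.448×10⁻⁹) = 4.733×10⁸ m²/s².
v = 21760 m/s = 21.76 km/s.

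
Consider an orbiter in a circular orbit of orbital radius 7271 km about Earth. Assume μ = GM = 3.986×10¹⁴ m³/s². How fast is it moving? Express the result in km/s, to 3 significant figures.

r = 7271 km = 7.271×10⁶ m.
For a circular orbit v = √(μ/r) = √(3.986×10¹⁴ / 7.271×10⁶) = √(5.482×10⁷) = 7404 m/s.
That is 7.404 km/s.

v ≈ 7.40 km/s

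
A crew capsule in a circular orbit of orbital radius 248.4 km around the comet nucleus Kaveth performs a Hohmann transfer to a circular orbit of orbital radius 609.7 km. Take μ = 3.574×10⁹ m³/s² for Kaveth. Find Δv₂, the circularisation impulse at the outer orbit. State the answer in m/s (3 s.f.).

r₁ = 248.4 km = 2.484×10⁵ m.
r₂ = 609.7 km = 6.097×10⁵ m.
Transfer ellipse a_t = (r₁ + r₂)/2 = 4.290×10⁵ m.
At r₁: circular v_c1 = √(μ/r₁) = 120.0 m/s; transfer-periapsis v_p = √[μ(2/r₁ − 1/a_t)] = 143.0 m/s.
At r₂: circular v_c2 = √(μ/r₂) = 76.56 m/s; transfer-apoapsis v_a = √[μ(2/r₂ − 1/a_t)] = 58.26 m/s.
Δv₂ = v_c2 − v_a = 18.31 m/s.

Δv ≈ 18.3 m/s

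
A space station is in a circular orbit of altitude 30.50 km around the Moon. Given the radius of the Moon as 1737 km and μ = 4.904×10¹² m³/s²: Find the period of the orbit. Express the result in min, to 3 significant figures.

r = 1737 + 30.50 = 1767.5 km = 1.7675×10⁶ m.
Kepler's third law: T = 2π√(r³/μ) = 2π√((1.768×10⁶)³ / 4.904×10¹²).
r³/μ = 1.126×10⁶ s², so T = 2π × 1.061×10³ = 6.667×10³ s.
Converting: 6.667×10³ s ÷ 60.00 = 111.1 min.

T ≈ 111 min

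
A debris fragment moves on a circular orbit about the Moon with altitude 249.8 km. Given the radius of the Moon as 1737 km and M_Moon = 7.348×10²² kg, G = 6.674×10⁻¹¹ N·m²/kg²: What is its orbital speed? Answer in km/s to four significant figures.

v ≈ 1.571 km/s

μ = GM = 6.674×10⁻¹¹ × 7.348×10²² = 4.904×10¹² m³/s².
r = 1737 + 249.8 = 1986.8 km = 1.9868×10⁶ m.
For a circular orbit v = √(μ/r) = √(4.904×10¹² / 1.987×10⁶) = √(2.468×10⁶) = 1571 m/s.
That is 1.571 km/s.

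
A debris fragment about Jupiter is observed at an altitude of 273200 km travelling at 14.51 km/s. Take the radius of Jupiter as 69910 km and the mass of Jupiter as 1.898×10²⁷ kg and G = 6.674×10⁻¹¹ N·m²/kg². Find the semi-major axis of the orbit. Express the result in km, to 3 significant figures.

a ≈ 2.40×10⁵ km

μ = GM = 6.674×10⁻¹¹ × 1.898×10²⁷ = 1.267×10¹⁷ m³/s².
r = 69910 + 273200 = 3.4311×10⁵ km = 3.431×10⁸ m.
Specific orbital energy ε = v²/2 − μ/r = (14510)²/2 − 1.267×10¹⁷/3.431×10⁸ = -2.639×10⁸ J/kg.
Since ε = −μ/(2a), a = −μ/(2ε) = 2.400×10⁸ m = 2.3998×10⁵ km.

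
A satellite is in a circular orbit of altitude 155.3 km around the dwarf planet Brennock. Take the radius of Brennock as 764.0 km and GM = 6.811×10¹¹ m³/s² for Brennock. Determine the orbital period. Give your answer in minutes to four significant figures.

r = 764.0 + 155.3 = 919.30 km = 9.1930×10⁵ m.
Kepler's third law: T = 2π√(r³/μ) = 2π√((9.193×10⁵)³ / 6.811×10¹¹).
r³/μ = 1.141×10⁶ s², so T = 2π × 1.068×10³ = 6.711×10³ s.
Converting: 6.711×10³ s ÷ 60.00 = 111.8 minutes.

T ≈ 111.8 minutes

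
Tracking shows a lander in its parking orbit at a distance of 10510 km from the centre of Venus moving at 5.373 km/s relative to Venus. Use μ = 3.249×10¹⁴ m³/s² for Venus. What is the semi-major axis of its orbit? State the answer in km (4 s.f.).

a ≈ 9858 km

r = 1.051×10⁷ m.
Specific orbital energy ε = v²/2 − μ/r = (5373)²/2 − 3.249×10¹⁴/1.051×10⁷ = -1.648×10⁷ J/kg.
Since ε = −μ/(2a), a = −μ/(2ε) = 9.858×10⁶ m = 9858.1 km.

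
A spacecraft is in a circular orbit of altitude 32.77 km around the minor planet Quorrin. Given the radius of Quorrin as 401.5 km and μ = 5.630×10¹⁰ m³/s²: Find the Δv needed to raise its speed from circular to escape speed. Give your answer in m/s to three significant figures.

r = 401.5 + 32.77 = 434.27 km = 4.3427×10⁵ m.
Circular speed v_c = √(μ/r) = 360.1 m/s.
Escape speed v_esc = √(2μ/r) = √2 × v_c = 509.2 m/s.
Δv = v_esc − v_c = 149.1 m/s.

Δv ≈ 149 m/s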